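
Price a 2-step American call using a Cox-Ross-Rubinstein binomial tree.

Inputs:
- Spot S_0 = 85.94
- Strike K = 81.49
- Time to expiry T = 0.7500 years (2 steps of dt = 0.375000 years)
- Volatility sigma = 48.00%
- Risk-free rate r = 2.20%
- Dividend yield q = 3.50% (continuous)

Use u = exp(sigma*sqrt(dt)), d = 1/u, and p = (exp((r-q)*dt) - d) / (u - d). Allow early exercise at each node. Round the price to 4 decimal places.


Answer: Price = V(0,0) = 15.1141

Derivation:
dt = T/N = 0.375000
u = exp(sigma*sqrt(dt)) = 1.341702; d = 1/u = 0.745322
p = (exp((r-q)*dt) - d) / (u - d) = 0.418885
Discount per step: exp(-r*dt) = 0.991784
Stock lattice S(k, i) with i counting down-moves:
  k=0: S(0,0) = 85.9400
  k=1: S(1,0) = 115.3058; S(1,1) = 64.0530
  k=2: S(2,0) = 154.7061; S(2,1) = 85.9400; S(2,2) = 47.7401
Terminal payoffs V(N, i) = max(S_T - K, 0):
  V(2,0) = 73.216058; V(2,1) = 4.450000; V(2,2) = 0.000000
Backward induction: V(k, i) = exp(-r*dt) * [p * V(k+1, i) + (1-p) * V(k+1, i+1)]; then take max(V_cont, immediate exercise) for American.
  V(1,0) = exp(-r*dt) * [p*73.216058 + (1-p)*4.450000] = 32.981874; exercise = 33.815848; V(1,0) = max -> 33.815848
  V(1,1) = exp(-r*dt) * [p*4.450000 + (1-p)*0.000000] = 1.848725; exercise = 0.000000; V(1,1) = max -> 1.848725
  V(0,0) = exp(-r*dt) * [p*33.815848 + (1-p)*1.848725] = 15.114080; exercise = 4.450000; V(0,0) = max -> 15.114080


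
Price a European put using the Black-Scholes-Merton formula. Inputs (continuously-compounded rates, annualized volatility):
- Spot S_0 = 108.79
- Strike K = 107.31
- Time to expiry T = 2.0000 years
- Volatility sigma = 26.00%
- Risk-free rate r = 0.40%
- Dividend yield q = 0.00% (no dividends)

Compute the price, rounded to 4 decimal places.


Answer: Price = 14.5581

Derivation:
d1 = (ln(S/K) + (r - q + 0.5*sigma^2) * T) / (sigma * sqrt(T)) = 0.24285739
d2 = d1 - sigma * sqrt(T) = -0.12483813
exp(-rT) = 0.99203191; exp(-qT) = 1.00000000
P = K * exp(-rT) * N(-d2) - S_0 * exp(-qT) * N(-d1)
N(-d1) = 0.40405794; N(-d2) = 0.54967415
P = 107.3100 * 0.99203191 * 0.54967415 - 108.7900 * 1.00000000 * 0.40405794 = 14.5581


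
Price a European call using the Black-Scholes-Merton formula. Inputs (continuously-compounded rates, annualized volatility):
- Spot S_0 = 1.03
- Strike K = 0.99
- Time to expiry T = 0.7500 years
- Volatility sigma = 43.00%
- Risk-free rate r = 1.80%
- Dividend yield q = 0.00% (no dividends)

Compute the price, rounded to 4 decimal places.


Answer: Price = 0.1763

Derivation:
d1 = (ln(S/K) + (r - q + 0.5*sigma^2) * T) / (sigma * sqrt(T)) = 0.32881209
d2 = d1 - sigma * sqrt(T) = -0.04357883
exp(-rT) = 0.98659072; exp(-qT) = 1.00000000
C = S_0 * exp(-qT) * N(d1) - K * exp(-rT) * N(d2)
N(d1) = 0.62885114; N(d2) = 0.48262006
C = 1.0300 * 1.00000000 * 0.62885114 - 0.9900 * 0.98659072 * 0.48262006 = 0.1763


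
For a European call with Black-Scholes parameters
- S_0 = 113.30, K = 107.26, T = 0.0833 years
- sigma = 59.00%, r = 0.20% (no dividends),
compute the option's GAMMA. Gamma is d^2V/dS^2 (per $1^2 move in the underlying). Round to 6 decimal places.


d1 = 0.4078376858; d2 = 0.2375534235
phi(d1) = 0.3671061182; exp(-qT) = 1.0000000000; exp(-rT) = 0.9998334139
Gamma = exp(-qT) * phi(d1) / (S * sigma * sqrt(T)) = 1.0000000000 * 0.3671061182 / (113.3000 * 0.5900 * 0.2886173938) = 0.019028

Answer: Gamma = 0.019028


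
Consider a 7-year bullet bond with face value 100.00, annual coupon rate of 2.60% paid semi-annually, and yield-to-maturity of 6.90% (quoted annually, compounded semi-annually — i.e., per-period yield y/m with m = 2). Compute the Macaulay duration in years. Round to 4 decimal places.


Answer: Macaulay duration = 6.3432 years

Derivation:
Coupon per period c = face * coupon_rate / m = 1.300000
Periods per year m = 2; per-period yield y/m = 0.034500
Number of cashflows N = 14
Cashflows (t years, CF_t, discount factor 1/(1+y/m)^(m*t), PV):
  t = 0.5000: CF_t = 1.300000, DF = 0.966651, PV = 1.256646
  t = 1.0000: CF_t = 1.300000, DF = 0.934413, PV = 1.214737
  t = 1.5000: CF_t = 1.300000, DF = 0.903251, PV = 1.174226
  t = 2.0000: CF_t = 1.300000, DF = 0.873128, PV = 1.135067
  t = 2.5000: CF_t = 1.300000, DF = 0.844010, PV = 1.097213
  t = 3.0000: CF_t = 1.300000, DF = 0.815863, PV = 1.060621
  t = 3.5000: CF_t = 1.300000, DF = 0.788654, PV = 1.025250
  t = 4.0000: CF_t = 1.300000, DF = 0.762353, PV = 0.991059
  t = 4.5000: CF_t = 1.300000, DF = 0.736929, PV = 0.958007
  t = 5.0000: CF_t = 1.300000, DF = 0.712353, PV = 0.926058
  t = 5.5000: CF_t = 1.300000, DF = 0.688596, PV = 0.895175
  t = 6.0000: CF_t = 1.300000, DF = 0.665632, PV = 0.865321
  t = 6.5000: CF_t = 1.300000, DF = 0.643433, PV = 0.836463
  t = 7.0000: CF_t = 101.300000, DF = 0.621975, PV = 63.006088
Price P = sum_t PV_t = 76.441933
Macaulay numerator sum_t t * PV_t:
  t * PV_t at t = 0.5000: 0.628323
  t * PV_t at t = 1.0000: 1.214737
  t * PV_t at t = 1.5000: 1.761340
  t * PV_t at t = 2.0000: 2.270133
  t * PV_t at t = 2.5000: 2.743032
  t * PV_t at t = 3.0000: 3.181864
  t * PV_t at t = 3.5000: 3.588376
  t * PV_t at t = 4.0000: 3.964235
  t * PV_t at t = 4.5000: 4.311034
  t * PV_t at t = 5.0000: 4.630292
  t * PV_t at t = 5.5000: 4.923462
  t * PV_t at t = 6.0000: 5.191928
  t * PV_t at t = 6.5000: 5.437012
  t * PV_t at t = 7.0000: 441.042616
Macaulay duration D = (sum_t t * PV_t) / P = 484.888384 / 76.441933 = 6.343225


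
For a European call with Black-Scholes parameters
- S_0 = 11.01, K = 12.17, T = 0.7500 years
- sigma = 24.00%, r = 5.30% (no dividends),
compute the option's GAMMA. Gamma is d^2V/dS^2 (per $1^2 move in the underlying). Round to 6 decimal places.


d1 = -0.1867726017; d2 = -0.3946186986
phi(d1) = 0.3920442607; exp(-qT) = 1.0000000000; exp(-rT) = 0.9610296665
Gamma = exp(-qT) * phi(d1) / (S * sigma * sqrt(T)) = 1.0000000000 * 0.3920442607 / (11.0100 * 0.2400 * 0.8660254038) = 0.171319

Answer: Gamma = 0.171319


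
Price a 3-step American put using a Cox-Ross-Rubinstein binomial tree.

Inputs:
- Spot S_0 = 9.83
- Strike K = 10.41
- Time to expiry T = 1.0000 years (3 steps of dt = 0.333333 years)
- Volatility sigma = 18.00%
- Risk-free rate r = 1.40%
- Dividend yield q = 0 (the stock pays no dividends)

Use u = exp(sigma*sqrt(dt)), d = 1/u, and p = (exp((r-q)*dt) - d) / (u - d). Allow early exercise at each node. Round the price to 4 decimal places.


dt = T/N = 0.333333
u = exp(sigma*sqrt(dt)) = 1.109515; d = 1/u = 0.901295
p = (exp((r-q)*dt) - d) / (u - d) = 0.496507
Discount per step: exp(-r*dt) = 0.995344
Stock lattice S(k, i) with i counting down-moves:
  k=0: S(0,0) = 9.8300
  k=1: S(1,0) = 10.9065; S(1,1) = 8.8597
  k=2: S(2,0) = 12.1010; S(2,1) = 9.8300; S(2,2) = 7.9852
  k=3: S(3,0) = 13.4262; S(3,1) = 10.9065; S(3,2) = 8.8597; S(3,3) = 7.1970
Terminal payoffs V(N, i) = max(K - S_T, 0):
  V(3,0) = 0.000000; V(3,1) = 0.000000; V(3,2) = 1.550274; V(3,3) = 3.212960
Backward induction: V(k, i) = exp(-r*dt) * [p * V(k+1, i) + (1-p) * V(k+1, i+1)]; then take max(V_cont, immediate exercise) for American.
  V(2,0) = exp(-r*dt) * [p*0.000000 + (1-p)*0.000000] = 0.000000; exercise = 0.000000; V(2,0) = max -> 0.000000
  V(2,1) = exp(-r*dt) * [p*0.000000 + (1-p)*1.550274] = 0.776918; exercise = 0.580000; V(2,1) = max -> 0.776918
  V(2,2) = exp(-r*dt) * [p*1.550274 + (1-p)*3.212960] = 2.376309; exercise = 2.424776; V(2,2) = max -> 2.424776
  V(1,0) = exp(-r*dt) * [p*0.000000 + (1-p)*0.776918] = 0.389351; exercise = 0.000000; V(1,0) = max -> 0.389351
  V(1,1) = exp(-r*dt) * [p*0.776918 + (1-p)*2.424776] = 1.599123; exercise = 1.550274; V(1,1) = max -> 1.599123
  V(0,0) = exp(-r*dt) * [p*0.389351 + (1-p)*1.599123] = 0.993814; exercise = 0.580000; V(0,0) = max -> 0.993814

Answer: Price = V(0,0) = 0.9938


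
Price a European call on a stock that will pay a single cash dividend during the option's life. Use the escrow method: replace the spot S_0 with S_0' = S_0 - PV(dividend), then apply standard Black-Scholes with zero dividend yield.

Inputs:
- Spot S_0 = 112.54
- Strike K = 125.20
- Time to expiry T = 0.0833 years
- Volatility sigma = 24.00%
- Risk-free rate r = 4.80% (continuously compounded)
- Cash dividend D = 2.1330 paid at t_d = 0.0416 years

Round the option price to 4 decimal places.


PV(D) = D * exp(-r * t_d) = 2.1330 * 0.99800519 = 2.12874508
S_0' = S_0 - PV(D) = 112.5400 - 2.12874508 = 110.41125492
d1 = (ln(S_0'/K) + (r + sigma^2/2)*T) / (sigma*sqrt(T)) = -1.72233416
d2 = d1 - sigma*sqrt(T) = -1.79160234
exp(-rT) = 0.99600958
N(d1) = 0.04250450; N(d2) = 0.03659834
C = S_0' * N(d1) - K * exp(-rT) * N(d2) = 110.41125492 * 0.04250450 - 125.2000 * 0.99600958 * 0.03659834 = 0.1291

Answer: Price = 0.1291


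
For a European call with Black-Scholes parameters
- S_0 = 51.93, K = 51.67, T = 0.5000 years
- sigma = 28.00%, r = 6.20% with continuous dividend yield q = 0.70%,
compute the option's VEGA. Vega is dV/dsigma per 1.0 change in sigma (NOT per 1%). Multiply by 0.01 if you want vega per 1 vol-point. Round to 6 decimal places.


d1 = 0.2632422962; d2 = 0.0652523974
phi(d1) = 0.3853563507; exp(-qT) = 0.9965061179; exp(-rT) = 0.9694755731
Vega = S * exp(-qT) * phi(d1) * sqrt(T) = 51.9300 * 0.9965061179 * 0.3853563507 * 0.7071067812 = 14.100867

Answer: Vega = 14.100867


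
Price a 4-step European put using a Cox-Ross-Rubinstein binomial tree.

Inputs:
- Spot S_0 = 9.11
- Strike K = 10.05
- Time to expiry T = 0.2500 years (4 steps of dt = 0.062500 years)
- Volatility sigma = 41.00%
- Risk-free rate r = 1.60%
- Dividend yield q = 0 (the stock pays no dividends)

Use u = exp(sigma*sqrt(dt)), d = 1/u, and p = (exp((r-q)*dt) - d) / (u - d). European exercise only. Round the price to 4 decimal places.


dt = T/N = 0.062500
u = exp(sigma*sqrt(dt)) = 1.107937; d = 1/u = 0.902578
p = (exp((r-q)*dt) - d) / (u - d) = 0.479269
Discount per step: exp(-r*dt) = 0.999000
Stock lattice S(k, i) with i counting down-moves:
  k=0: S(0,0) = 9.1100
  k=1: S(1,0) = 10.0933; S(1,1) = 8.2225
  k=2: S(2,0) = 11.1828; S(2,1) = 9.1100; S(2,2) = 7.4214
  k=3: S(3,0) = 12.3898; S(3,1) = 10.0933; S(3,2) = 8.2225; S(3,3) = 6.6984
  k=4: S(4,0) = 13.7271; S(4,1) = 11.1828; S(4,2) = 9.1100; S(4,3) = 7.4214; S(4,4) = 6.0459
Terminal payoffs V(N, i) = max(K - S_T, 0):
  V(4,0) = 0.000000; V(4,1) = 0.000000; V(4,2) = 0.940000; V(4,3) = 2.628563; V(4,4) = 4.004146
Backward induction: V(k, i) = exp(-r*dt) * [p * V(k+1, i) + (1-p) * V(k+1, i+1)].
  V(3,0) = exp(-r*dt) * [p*0.000000 + (1-p)*0.000000] = 0.000000
  V(3,1) = exp(-r*dt) * [p*0.000000 + (1-p)*0.940000] = 0.488998
  V(3,2) = exp(-r*dt) * [p*0.940000 + (1-p)*2.628563] = 1.817468
  V(3,3) = exp(-r*dt) * [p*2.628563 + (1-p)*4.004146] = 3.341528
  V(2,0) = exp(-r*dt) * [p*0.000000 + (1-p)*0.488998] = 0.254381
  V(2,1) = exp(-r*dt) * [p*0.488998 + (1-p)*1.817468] = 1.179593
  V(2,2) = exp(-r*dt) * [p*1.817468 + (1-p)*3.341528] = 2.608483
  V(1,0) = exp(-r*dt) * [p*0.254381 + (1-p)*1.179593] = 0.735432
  V(1,1) = exp(-r*dt) * [p*1.179593 + (1-p)*2.608483] = 1.921737
  V(0,0) = exp(-r*dt) * [p*0.735432 + (1-p)*1.921737] = 1.351825

Answer: Price = V(0,0) = 1.3518


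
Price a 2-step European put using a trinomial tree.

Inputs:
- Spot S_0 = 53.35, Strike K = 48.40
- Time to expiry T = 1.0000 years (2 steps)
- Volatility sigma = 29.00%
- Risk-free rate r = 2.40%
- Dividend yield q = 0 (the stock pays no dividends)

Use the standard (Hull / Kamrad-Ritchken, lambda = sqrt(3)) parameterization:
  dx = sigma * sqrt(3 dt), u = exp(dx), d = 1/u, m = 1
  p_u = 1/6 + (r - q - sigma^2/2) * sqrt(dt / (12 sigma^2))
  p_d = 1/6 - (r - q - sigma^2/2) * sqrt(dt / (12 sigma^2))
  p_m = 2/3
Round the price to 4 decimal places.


dt = T/N = 0.500000; dx = sigma*sqrt(3*dt) = 0.355176
u = exp(dx) = 1.426432; d = 1/u = 0.701050
p_u = 0.153962, p_m = 0.666667, p_d = 0.179372
Discount per step: exp(-r*dt) = 0.988072
Stock lattice S(k, j) with j the centered position index:
  k=0: S(0,+0) = 53.3500
  k=1: S(1,-1) = 37.4010; S(1,+0) = 53.3500; S(1,+1) = 76.1001
  k=2: S(2,-2) = 26.2200; S(2,-1) = 37.4010; S(2,+0) = 53.3500; S(2,+1) = 76.1001; S(2,+2) = 108.5516
Terminal payoffs V(N, j) = max(K - S_T, 0):
  V(2,-2) = 22.180014; V(2,-1) = 10.998980; V(2,+0) = 0.000000; V(2,+1) = 0.000000; V(2,+2) = 0.000000
Backward induction: V(k, j) = exp(-r*dt) * [p_u * V(k+1, j+1) + p_m * V(k+1, j) + p_d * V(k+1, j-1)]
  V(1,-1) = exp(-r*dt) * [p_u*0.000000 + p_m*10.998980 + p_d*22.180014] = 11.176197
  V(1,+0) = exp(-r*dt) * [p_u*0.000000 + p_m*0.000000 + p_d*10.998980] = 1.949372
  V(1,+1) = exp(-r*dt) * [p_u*0.000000 + p_m*0.000000 + p_d*0.000000] = 0.000000
  V(0,+0) = exp(-r*dt) * [p_u*0.000000 + p_m*1.949372 + p_d*11.176197] = 3.264859

Answer: Price = V(0,0) = 3.2649


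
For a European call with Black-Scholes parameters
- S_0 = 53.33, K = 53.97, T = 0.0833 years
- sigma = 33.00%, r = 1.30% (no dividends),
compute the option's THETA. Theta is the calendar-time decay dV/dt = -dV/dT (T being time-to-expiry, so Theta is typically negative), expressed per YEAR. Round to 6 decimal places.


d1 = -0.0662587066; d2 = -0.1615024465
phi(d1) = 0.3980675194; exp(-qT) = 1.0000000000; exp(-rT) = 0.9989176861
Theta = -S*exp(-qT)*phi(d1)*sigma/(2*sqrt(T)) - r*K*exp(-rT)*N(d2) + q*S*exp(-qT)*N(d1)
N(d1) = 0.4735859292; N(d2) = 0.4358488423; sqrt(T) = 0.2886173938
Term 1 = -53.3300 * 1.0000000000 * 0.3980675194 * 0.3300 / (2 * 0.2886173938) = -12.1363968660
Term 2 = -0.0130 * 53.9700 * 0.9989176861 * 0.4358488423 = -0.3054649391
Term 3 = 0 (no dividend yield, q = 0)
Theta = -12.1363968660 + (-0.3054649391) + (0.0000000000) = -12.441862

Answer: Theta = -12.441862


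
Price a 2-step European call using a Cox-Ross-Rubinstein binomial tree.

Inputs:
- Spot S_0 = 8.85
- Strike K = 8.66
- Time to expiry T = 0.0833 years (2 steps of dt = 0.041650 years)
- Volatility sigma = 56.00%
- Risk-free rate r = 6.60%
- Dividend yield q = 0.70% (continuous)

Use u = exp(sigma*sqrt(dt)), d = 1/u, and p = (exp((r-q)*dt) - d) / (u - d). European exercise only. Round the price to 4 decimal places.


Answer: Price = V(0,0) = 0.6638

Derivation:
dt = T/N = 0.041650
u = exp(sigma*sqrt(dt)) = 1.121073; d = 1/u = 0.892002
p = (exp((r-q)*dt) - d) / (u - d) = 0.482200
Discount per step: exp(-r*dt) = 0.997255
Stock lattice S(k, i) with i counting down-moves:
  k=0: S(0,0) = 8.8500
  k=1: S(1,0) = 9.9215; S(1,1) = 7.8942
  k=2: S(2,0) = 11.1227; S(2,1) = 8.8500; S(2,2) = 7.0417
Terminal payoffs V(N, i) = max(S_T - K, 0):
  V(2,0) = 2.462730; V(2,1) = 0.190000; V(2,2) = 0.000000
Backward induction: V(k, i) = exp(-r*dt) * [p * V(k+1, i) + (1-p) * V(k+1, i+1)].
  V(1,0) = exp(-r*dt) * [p*2.462730 + (1-p)*0.190000] = 1.282381
  V(1,1) = exp(-r*dt) * [p*0.190000 + (1-p)*0.000000] = 0.091367
  V(0,0) = exp(-r*dt) * [p*1.282381 + (1-p)*0.091367] = 0.663846


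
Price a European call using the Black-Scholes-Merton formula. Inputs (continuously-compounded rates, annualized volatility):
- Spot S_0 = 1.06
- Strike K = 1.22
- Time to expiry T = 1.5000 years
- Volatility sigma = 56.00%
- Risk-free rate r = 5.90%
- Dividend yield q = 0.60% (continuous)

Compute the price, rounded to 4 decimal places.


d1 = (ln(S/K) + (r - q + 0.5*sigma^2) * T) / (sigma * sqrt(T)) = 0.25386927
d2 = d1 - sigma * sqrt(T) = -0.43198786
exp(-rT) = 0.91530311; exp(-qT) = 0.99104038
C = S_0 * exp(-qT) * N(d1) - K * exp(-rT) * N(d2)
N(d1) = 0.60020172; N(d2) = 0.33287512
C = 1.0600 * 0.99104038 * 0.60020172 - 1.2200 * 0.91530311 * 0.33287512 = 0.2588

Answer: Price = 0.2588


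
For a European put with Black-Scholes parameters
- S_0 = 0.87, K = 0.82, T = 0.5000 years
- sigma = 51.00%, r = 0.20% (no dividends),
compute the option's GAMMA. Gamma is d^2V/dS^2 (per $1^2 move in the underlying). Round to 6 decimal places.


Answer: Gamma = 1.197173

Derivation:
d1 = 0.3472140296; d2 = -0.0134104288
phi(d1) = 0.3756049607; exp(-qT) = 1.0000000000; exp(-rT) = 0.9990004998
Gamma = exp(-qT) * phi(d1) / (S * sigma * sqrt(T)) = 1.0000000000 * 0.3756049607 / (0.8700 * 0.5100 * 0.7071067812) = 1.197173


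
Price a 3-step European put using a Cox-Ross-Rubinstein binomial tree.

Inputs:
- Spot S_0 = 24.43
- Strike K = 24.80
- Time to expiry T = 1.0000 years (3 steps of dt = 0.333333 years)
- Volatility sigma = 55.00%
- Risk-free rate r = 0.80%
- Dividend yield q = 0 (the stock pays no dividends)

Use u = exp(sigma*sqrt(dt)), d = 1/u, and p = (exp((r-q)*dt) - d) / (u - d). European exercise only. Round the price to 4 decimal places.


dt = T/N = 0.333333
u = exp(sigma*sqrt(dt)) = 1.373748; d = 1/u = 0.727936
p = (exp((r-q)*dt) - d) / (u - d) = 0.425409
Discount per step: exp(-r*dt) = 0.997337
Stock lattice S(k, i) with i counting down-moves:
  k=0: S(0,0) = 24.4300
  k=1: S(1,0) = 33.5607; S(1,1) = 17.7835
  k=2: S(2,0) = 46.1039; S(2,1) = 24.4300; S(2,2) = 12.9452
  k=3: S(3,0) = 63.3351; S(3,1) = 33.5607; S(3,2) = 17.7835; S(3,3) = 9.4233
Terminal payoffs V(N, i) = max(K - S_T, 0):
  V(3,0) = 0.000000; V(3,1) = 0.000000; V(3,2) = 7.016532; V(3,3) = 15.376713
Backward induction: V(k, i) = exp(-r*dt) * [p * V(k+1, i) + (1-p) * V(k+1, i+1)].
  V(2,0) = exp(-r*dt) * [p*0.000000 + (1-p)*0.000000] = 0.000000
  V(2,1) = exp(-r*dt) * [p*0.000000 + (1-p)*7.016532] = 4.020897
  V(2,2) = exp(-r*dt) * [p*7.016532 + (1-p)*15.376713] = 11.788735
  V(1,0) = exp(-r*dt) * [p*0.000000 + (1-p)*4.020897] = 2.304217
  V(1,1) = exp(-r*dt) * [p*4.020897 + (1-p)*11.788735] = 8.461629
  V(0,0) = exp(-r*dt) * [p*2.304217 + (1-p)*8.461629] = 5.826649

Answer: Price = V(0,0) = 5.8266


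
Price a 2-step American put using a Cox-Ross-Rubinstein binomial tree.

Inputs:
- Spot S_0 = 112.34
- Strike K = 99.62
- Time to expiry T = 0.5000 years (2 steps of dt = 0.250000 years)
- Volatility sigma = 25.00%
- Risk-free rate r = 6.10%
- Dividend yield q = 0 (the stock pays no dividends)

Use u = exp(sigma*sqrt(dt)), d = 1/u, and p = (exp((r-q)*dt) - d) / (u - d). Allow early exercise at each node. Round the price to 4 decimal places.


dt = T/N = 0.250000
u = exp(sigma*sqrt(dt)) = 1.133148; d = 1/u = 0.882497
p = (exp((r-q)*dt) - d) / (u - d) = 0.530098
Discount per step: exp(-r*dt) = 0.984866
Stock lattice S(k, i) with i counting down-moves:
  k=0: S(0,0) = 112.3400
  k=1: S(1,0) = 127.2979; S(1,1) = 99.1397
  k=2: S(2,0) = 144.2474; S(2,1) = 112.3400; S(2,2) = 87.4905
Terminal payoffs V(N, i) = max(K - S_T, 0):
  V(2,0) = 0.000000; V(2,1) = 0.000000; V(2,2) = 12.129520
Backward induction: V(k, i) = exp(-r*dt) * [p * V(k+1, i) + (1-p) * V(k+1, i+1)]; then take max(V_cont, immediate exercise) for American.
  V(1,0) = exp(-r*dt) * [p*0.000000 + (1-p)*0.000000] = 0.000000; exercise = 0.000000; V(1,0) = max -> 0.000000
  V(1,1) = exp(-r*dt) * [p*0.000000 + (1-p)*12.129520] = 5.613421; exercise = 0.480298; V(1,1) = max -> 5.613421
  V(0,0) = exp(-r*dt) * [p*0.000000 + (1-p)*5.613421] = 2.597835; exercise = 0.000000; V(0,0) = max -> 2.597835

Answer: Price = V(0,0) = 2.5978


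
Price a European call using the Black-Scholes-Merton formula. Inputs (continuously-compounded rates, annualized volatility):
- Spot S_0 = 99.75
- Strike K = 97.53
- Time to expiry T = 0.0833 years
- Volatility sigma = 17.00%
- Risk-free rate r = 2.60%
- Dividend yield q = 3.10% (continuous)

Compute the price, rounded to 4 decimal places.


d1 = (ln(S/K) + (r - q + 0.5*sigma^2) * T) / (sigma * sqrt(T)) = 0.47476283
d2 = d1 - sigma * sqrt(T) = 0.42569787
exp(-rT) = 0.99783654; exp(-qT) = 0.99742103
C = S_0 * exp(-qT) * N(d1) - K * exp(-rT) * N(d2)
N(d1) = 0.68252199; N(d2) = 0.66483599
C = 99.7500 * 0.99742103 * 0.68252199 - 97.5300 * 0.99783654 * 0.66483599 = 3.2048

Answer: Price = 3.2048


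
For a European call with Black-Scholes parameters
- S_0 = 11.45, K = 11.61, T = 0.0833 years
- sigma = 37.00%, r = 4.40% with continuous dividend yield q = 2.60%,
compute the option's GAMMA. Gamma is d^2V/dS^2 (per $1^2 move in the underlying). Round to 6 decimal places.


Answer: Gamma = 0.324931

Derivation:
d1 = -0.0625140790; d2 = -0.1693025147
phi(d1) = 0.3981635063; exp(-qT) = 0.9978365437; exp(-rT) = 0.9963415086
Gamma = exp(-qT) * phi(d1) / (S * sigma * sqrt(T)) = 0.9978365437 * 0.3981635063 / (11.4500 * 0.3700 * 0.2886173938) = 0.324931


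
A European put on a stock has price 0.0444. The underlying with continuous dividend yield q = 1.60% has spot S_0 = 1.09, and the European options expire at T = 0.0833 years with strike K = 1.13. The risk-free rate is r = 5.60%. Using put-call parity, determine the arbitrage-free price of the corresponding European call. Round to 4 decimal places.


Put-call parity: C - P = S_0 * exp(-qT) - K * exp(-rT).
S_0 * exp(-qT) = 1.0900 * 0.99866809 = 1.08854822
K * exp(-rT) = 1.1300 * 0.99534606 = 1.12474105
C = P + S*exp(-qT) - K*exp(-rT)
C = 0.0444 + 1.08854822 - 1.12474105 = 0.0082

Answer: Call price = 0.0082


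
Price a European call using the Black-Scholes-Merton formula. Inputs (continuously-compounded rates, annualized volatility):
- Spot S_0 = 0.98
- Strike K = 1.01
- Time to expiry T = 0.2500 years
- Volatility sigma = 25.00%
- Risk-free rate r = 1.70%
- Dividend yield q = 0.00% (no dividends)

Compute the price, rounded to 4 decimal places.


Answer: Price = 0.0377

Derivation:
d1 = (ln(S/K) + (r - q + 0.5*sigma^2) * T) / (sigma * sqrt(T)) = -0.14472431
d2 = d1 - sigma * sqrt(T) = -0.26972431
exp(-rT) = 0.99575902; exp(-qT) = 1.00000000
C = S_0 * exp(-qT) * N(d1) - K * exp(-rT) * N(d2)
N(d1) = 0.44246427; N(d2) = 0.39368618
C = 0.9800 * 1.00000000 * 0.44246427 - 1.0100 * 0.99575902 * 0.39368618 = 0.0377


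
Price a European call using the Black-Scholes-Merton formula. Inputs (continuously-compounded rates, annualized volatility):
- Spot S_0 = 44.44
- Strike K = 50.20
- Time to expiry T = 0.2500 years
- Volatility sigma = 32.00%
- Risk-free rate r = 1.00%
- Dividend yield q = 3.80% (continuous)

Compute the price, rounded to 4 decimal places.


d1 = (ln(S/K) + (r - q + 0.5*sigma^2) * T) / (sigma * sqrt(T)) = -0.72546914
d2 = d1 - sigma * sqrt(T) = -0.88546914
exp(-rT) = 0.99750312; exp(-qT) = 0.99054498
C = S_0 * exp(-qT) * N(d1) - K * exp(-rT) * N(d2)
N(d1) = 0.23408214; N(d2) = 0.18795183
C = 44.4400 * 0.99054498 * 0.23408214 - 50.2000 * 0.99750312 * 0.18795183 = 0.8926

Answer: Price = 0.8926


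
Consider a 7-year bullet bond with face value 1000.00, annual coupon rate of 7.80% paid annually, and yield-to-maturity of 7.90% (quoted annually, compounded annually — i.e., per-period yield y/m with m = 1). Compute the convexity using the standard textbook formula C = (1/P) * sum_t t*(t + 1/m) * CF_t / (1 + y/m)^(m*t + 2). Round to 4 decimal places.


Answer: Convexity = 35.8947

Derivation:
Coupon per period c = face * coupon_rate / m = 78.000000
Periods per year m = 1; per-period yield y/m = 0.079000
Number of cashflows N = 7
Cashflows (t years, CF_t, discount factor 1/(1+y/m)^(m*t), PV):
  t = 1.0000: CF_t = 78.000000, DF = 0.926784, PV = 72.289157
  t = 2.0000: CF_t = 78.000000, DF = 0.858929, PV = 66.996438
  t = 3.0000: CF_t = 78.000000, DF = 0.796041, PV = 62.091231
  t = 4.0000: CF_t = 78.000000, DF = 0.737758, PV = 57.545163
  t = 5.0000: CF_t = 78.000000, DF = 0.683743, PV = 53.331940
  t = 6.0000: CF_t = 78.000000, DF = 0.633682, PV = 49.427192
  t = 7.0000: CF_t = 1078.000000, DF = 0.587286, PV = 633.094657
Price P = sum_t PV_t = 994.775776
Convexity numerator sum_t t*(t + 1/m) * CF_t / (1+y/m)^(m*t + 2):
  t = 1.0000: term = 124.182462
  t = 2.0000: term = 345.270978
  t = 3.0000: term = 639.983276
  t = 4.0000: term = 988.543831
  t = 5.0000: term = 1374.249997
  t = 6.0000: term = 1783.086187
  t = 7.0000: term = 30451.857281
Convexity = (1/P) * sum = 35707.174011 / 994.775776 = 35.894696


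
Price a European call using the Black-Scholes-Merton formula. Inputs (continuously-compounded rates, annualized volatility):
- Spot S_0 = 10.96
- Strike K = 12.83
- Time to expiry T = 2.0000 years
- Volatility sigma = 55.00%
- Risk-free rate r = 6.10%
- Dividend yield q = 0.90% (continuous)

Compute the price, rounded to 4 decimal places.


d1 = (ln(S/K) + (r - q + 0.5*sigma^2) * T) / (sigma * sqrt(T)) = 0.32008294
d2 = d1 - sigma * sqrt(T) = -0.45773451
exp(-rT) = 0.88514837; exp(-qT) = 0.98216103
C = S_0 * exp(-qT) * N(d1) - K * exp(-rT) * N(d2)
N(d1) = 0.62554727; N(d2) = 0.32357159
C = 10.9600 * 0.98216103 * 0.62554727 - 12.8300 * 0.88514837 * 0.32357159 = 3.0591

Answer: Price = 3.0591


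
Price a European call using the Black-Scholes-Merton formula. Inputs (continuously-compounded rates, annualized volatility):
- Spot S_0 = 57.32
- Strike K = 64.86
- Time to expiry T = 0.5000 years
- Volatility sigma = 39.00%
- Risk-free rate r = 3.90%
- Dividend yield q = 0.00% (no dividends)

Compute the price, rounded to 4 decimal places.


d1 = (ln(S/K) + (r - q + 0.5*sigma^2) * T) / (sigma * sqrt(T)) = -0.23953332
d2 = d1 - sigma * sqrt(T) = -0.51530497
exp(-rT) = 0.98068890; exp(-qT) = 1.00000000
C = S_0 * exp(-qT) * N(d1) - K * exp(-rT) * N(d2)
N(d1) = 0.40534603; N(d2) = 0.30316996
C = 57.3200 * 1.00000000 * 0.40534603 - 64.8600 * 0.98068890 * 0.30316996 = 3.9506

Answer: Price = 3.9506


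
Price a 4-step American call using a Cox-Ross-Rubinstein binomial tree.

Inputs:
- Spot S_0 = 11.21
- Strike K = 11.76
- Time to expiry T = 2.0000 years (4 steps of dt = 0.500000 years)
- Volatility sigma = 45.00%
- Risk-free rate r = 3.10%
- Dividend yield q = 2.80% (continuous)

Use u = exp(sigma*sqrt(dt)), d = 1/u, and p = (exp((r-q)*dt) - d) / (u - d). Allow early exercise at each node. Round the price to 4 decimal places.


dt = T/N = 0.500000
u = exp(sigma*sqrt(dt)) = 1.374648; d = 1/u = 0.727459
p = (exp((r-q)*dt) - d) / (u - d) = 0.423434
Discount per step: exp(-r*dt) = 0.984620
Stock lattice S(k, i) with i counting down-moves:
  k=0: S(0,0) = 11.2100
  k=1: S(1,0) = 15.4098; S(1,1) = 8.1548
  k=2: S(2,0) = 21.1831; S(2,1) = 11.2100; S(2,2) = 5.9323
  k=3: S(3,0) = 29.1193; S(3,1) = 15.4098; S(3,2) = 8.1548; S(3,3) = 4.3155
  k=4: S(4,0) = 40.0288; S(4,1) = 21.1831; S(4,2) = 11.2100; S(4,3) = 5.9323; S(4,4) = 3.1393
Terminal payoffs V(N, i) = max(S_T - K, 0):
  V(4,0) = 28.268770; V(4,1) = 9.423071; V(4,2) = 0.000000; V(4,3) = 0.000000; V(4,4) = 0.000000
Backward induction: V(k, i) = exp(-r*dt) * [p * V(k+1, i) + (1-p) * V(k+1, i+1)]; then take max(V_cont, immediate exercise) for American.
  V(3,0) = exp(-r*dt) * [p*28.268770 + (1-p)*9.423071] = 17.135322; exercise = 17.359277; V(3,0) = max -> 17.359277
  V(3,1) = exp(-r*dt) * [p*9.423071 + (1-p)*0.000000] = 3.928684; exercise = 3.649810; V(3,1) = max -> 3.928684
  V(3,2) = exp(-r*dt) * [p*0.000000 + (1-p)*0.000000] = 0.000000; exercise = 0.000000; V(3,2) = max -> 0.000000
  V(3,3) = exp(-r*dt) * [p*0.000000 + (1-p)*0.000000] = 0.000000; exercise = 0.000000; V(3,3) = max -> 0.000000
  V(2,0) = exp(-r*dt) * [p*17.359277 + (1-p)*3.928684] = 9.467765; exercise = 9.423071; V(2,0) = max -> 9.467765
  V(2,1) = exp(-r*dt) * [p*3.928684 + (1-p)*0.000000] = 1.637954; exercise = 0.000000; V(2,1) = max -> 1.637954
  V(2,2) = exp(-r*dt) * [p*0.000000 + (1-p)*0.000000] = 0.000000; exercise = 0.000000; V(2,2) = max -> 0.000000
  V(1,0) = exp(-r*dt) * [p*9.467765 + (1-p)*1.637954] = 4.877180; exercise = 3.649810; V(1,0) = max -> 4.877180
  V(1,1) = exp(-r*dt) * [p*1.637954 + (1-p)*0.000000] = 0.682899; exercise = 0.000000; V(1,1) = max -> 0.682899
  V(0,0) = exp(-r*dt) * [p*4.877180 + (1-p)*0.682899] = 2.421083; exercise = 0.000000; V(0,0) = max -> 2.421083

Answer: Price = V(0,0) = 2.4211


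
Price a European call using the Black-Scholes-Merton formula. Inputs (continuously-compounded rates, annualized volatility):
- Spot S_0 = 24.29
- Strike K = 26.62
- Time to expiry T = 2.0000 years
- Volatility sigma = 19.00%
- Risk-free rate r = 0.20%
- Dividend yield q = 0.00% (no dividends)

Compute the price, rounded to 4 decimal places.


Answer: Price = 1.7450

Derivation:
d1 = (ln(S/K) + (r - q + 0.5*sigma^2) * T) / (sigma * sqrt(T)) = -0.19165597
d2 = d1 - sigma * sqrt(T) = -0.46035655
exp(-rT) = 0.99600799; exp(-qT) = 1.00000000
C = S_0 * exp(-qT) * N(d1) - K * exp(-rT) * N(d2)
N(d1) = 0.42400585; N(d2) = 0.32263016
C = 24.2900 * 1.00000000 * 0.42400585 - 26.6200 * 0.99600799 * 0.32263016 = 1.7450


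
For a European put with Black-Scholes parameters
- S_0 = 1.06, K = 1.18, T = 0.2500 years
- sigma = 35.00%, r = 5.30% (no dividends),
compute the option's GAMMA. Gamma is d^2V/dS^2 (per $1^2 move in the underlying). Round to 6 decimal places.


d1 = -0.4496173163; d2 = -0.6246173163
phi(d1) = 0.3605890269; exp(-qT) = 1.0000000000; exp(-rT) = 0.9868373948
Gamma = exp(-qT) * phi(d1) / (S * sigma * sqrt(T)) = 1.0000000000 * 0.3605890269 / (1.0600 * 0.3500 * 0.5000000000) = 1.943876

Answer: Gamma = 1.943876


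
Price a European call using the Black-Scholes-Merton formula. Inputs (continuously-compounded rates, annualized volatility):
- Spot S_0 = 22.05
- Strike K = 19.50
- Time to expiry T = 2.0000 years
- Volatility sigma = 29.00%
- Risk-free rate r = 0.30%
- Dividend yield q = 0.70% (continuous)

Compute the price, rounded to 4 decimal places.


Answer: Price = 4.6494

Derivation:
d1 = (ln(S/K) + (r - q + 0.5*sigma^2) * T) / (sigma * sqrt(T)) = 0.48521701
d2 = d1 - sigma * sqrt(T) = 0.07509507
exp(-rT) = 0.99401796; exp(-qT) = 0.98609754
C = S_0 * exp(-qT) * N(d1) - K * exp(-rT) * N(d2)
N(d1) = 0.68623879; N(d2) = 0.52993047
C = 22.0500 * 0.98609754 * 0.68623879 - 19.5000 * 0.99401796 * 0.52993047 = 4.6494


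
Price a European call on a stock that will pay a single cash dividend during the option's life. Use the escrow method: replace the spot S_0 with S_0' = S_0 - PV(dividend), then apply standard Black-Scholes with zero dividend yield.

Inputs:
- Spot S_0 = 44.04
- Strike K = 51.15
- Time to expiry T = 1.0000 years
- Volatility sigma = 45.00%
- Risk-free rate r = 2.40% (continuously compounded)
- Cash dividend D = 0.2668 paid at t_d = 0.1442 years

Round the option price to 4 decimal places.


Answer: Price = 5.6080

Derivation:
PV(D) = D * exp(-r * t_d) = 0.2668 * 0.99654518 = 0.26587825
S_0' = S_0 - PV(D) = 44.0400 - 0.26587825 = 43.77412175
d1 = (ln(S_0'/K) + (r + sigma^2/2)*T) / (sigma*sqrt(T)) = -0.06771039
d2 = d1 - sigma*sqrt(T) = -0.51771039
exp(-rT) = 0.97628571
N(d1) = 0.47300809; N(d2) = 0.30233017
C = S_0' * N(d1) - K * exp(-rT) * N(d2) = 43.77412175 * 0.47300809 - 51.1500 * 0.97628571 * 0.30233017 = 5.6080


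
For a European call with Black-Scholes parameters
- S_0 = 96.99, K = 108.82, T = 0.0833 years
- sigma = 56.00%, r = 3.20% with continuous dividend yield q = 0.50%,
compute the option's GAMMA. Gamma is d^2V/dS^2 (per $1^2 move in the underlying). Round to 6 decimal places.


Answer: Gamma = 0.021025

Derivation:
d1 = -0.6173318701; d2 = -0.7789576106
phi(d1) = 0.3297277872; exp(-qT) = 0.9995835867; exp(-rT) = 0.9973379496
Gamma = exp(-qT) * phi(d1) / (S * sigma * sqrt(T)) = 0.9995835867 * 0.3297277872 / (96.9900 * 0.5600 * 0.2886173938) = 0.021025


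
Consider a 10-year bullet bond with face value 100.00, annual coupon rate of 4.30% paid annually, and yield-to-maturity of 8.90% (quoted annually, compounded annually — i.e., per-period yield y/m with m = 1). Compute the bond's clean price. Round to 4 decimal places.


Coupon per period c = face * coupon_rate / m = 4.300000
Periods per year m = 1; per-period yield y/m = 0.089000
Number of cashflows N = 10
Cashflows (t years, CF_t, discount factor 1/(1+y/m)^(m*t), PV):
  t = 1.0000: CF_t = 4.300000, DF = 0.918274, PV = 3.948577
  t = 2.0000: CF_t = 4.300000, DF = 0.843226, PV = 3.625874
  t = 3.0000: CF_t = 4.300000, DF = 0.774313, PV = 3.329544
  t = 4.0000: CF_t = 4.300000, DF = 0.711031, PV = 3.057433
  t = 5.0000: CF_t = 4.300000, DF = 0.652921, PV = 2.807560
  t = 6.0000: CF_t = 4.300000, DF = 0.599560, PV = 2.578108
  t = 7.0000: CF_t = 4.300000, DF = 0.550560, PV = 2.367409
  t = 8.0000: CF_t = 4.300000, DF = 0.505565, PV = 2.173929
  t = 9.0000: CF_t = 4.300000, DF = 0.464247, PV = 1.996262
  t = 10.0000: CF_t = 104.300000, DF = 0.426306, PV = 44.463691
Price P = sum_t PV_t = 70.348388

Answer: Price = 70.3484


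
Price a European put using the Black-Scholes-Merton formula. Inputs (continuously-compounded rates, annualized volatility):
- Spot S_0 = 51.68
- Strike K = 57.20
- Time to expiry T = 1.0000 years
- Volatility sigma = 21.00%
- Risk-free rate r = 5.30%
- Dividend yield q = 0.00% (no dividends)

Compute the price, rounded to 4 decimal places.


Answer: Price = 5.8298

Derivation:
d1 = (ln(S/K) + (r - q + 0.5*sigma^2) * T) / (sigma * sqrt(T)) = -0.12587161
d2 = d1 - sigma * sqrt(T) = -0.33587161
exp(-rT) = 0.94838001; exp(-qT) = 1.00000000
P = K * exp(-rT) * N(-d2) - S_0 * exp(-qT) * N(-d1)
N(-d1) = 0.55008322; N(-d2) = 0.63151616
P = 57.2000 * 0.94838001 * 0.63151616 - 51.6800 * 1.00000000 * 0.55008322 = 5.8298


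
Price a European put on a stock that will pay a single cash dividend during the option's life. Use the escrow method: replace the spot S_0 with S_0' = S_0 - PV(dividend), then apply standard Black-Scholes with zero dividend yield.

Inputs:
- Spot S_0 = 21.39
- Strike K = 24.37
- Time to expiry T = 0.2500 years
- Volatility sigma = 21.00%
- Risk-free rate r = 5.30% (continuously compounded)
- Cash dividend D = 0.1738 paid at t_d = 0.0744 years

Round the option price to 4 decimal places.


Answer: Price = 2.9671

Derivation:
PV(D) = D * exp(-r * t_d) = 0.1738 * 0.99606456 = 0.17311602
S_0' = S_0 - PV(D) = 21.3900 - 0.17311602 = 21.21688398
d1 = (ln(S_0'/K) + (r + sigma^2/2)*T) / (sigma*sqrt(T)) = -1.14088656
d2 = d1 - sigma*sqrt(T) = -1.24588656
exp(-rT) = 0.98683739
N(-d1) = 0.87304143; N(-d2) = 0.89359698
P = K * exp(-rT) * N(-d2) - S_0' * N(-d1) = 24.3700 * 0.98683739 * 0.89359698 - 21.21688398 * 0.87304143 = 2.9671


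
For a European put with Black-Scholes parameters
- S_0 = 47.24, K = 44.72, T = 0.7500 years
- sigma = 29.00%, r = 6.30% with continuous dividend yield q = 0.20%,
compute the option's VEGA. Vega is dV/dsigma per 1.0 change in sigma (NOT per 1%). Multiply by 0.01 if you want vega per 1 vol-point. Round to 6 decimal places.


Answer: Vega = 14.191096

Derivation:
d1 = 0.5260165138; d2 = 0.2748691467
phi(d1) = 0.3473976396; exp(-qT) = 0.9985011244; exp(-rT) = 0.9538489056
Vega = S * exp(-qT) * phi(d1) * sqrt(T) = 47.2400 * 0.9985011244 * 0.3473976396 * 0.8660254038 = 14.191096


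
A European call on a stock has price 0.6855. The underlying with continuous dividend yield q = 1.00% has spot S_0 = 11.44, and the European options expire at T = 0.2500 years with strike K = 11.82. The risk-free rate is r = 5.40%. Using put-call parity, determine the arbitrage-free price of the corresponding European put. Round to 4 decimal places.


Put-call parity: C - P = S_0 * exp(-qT) - K * exp(-rT).
S_0 * exp(-qT) = 11.4400 * 0.99750312 = 11.41143572
K * exp(-rT) = 11.8200 * 0.98659072 = 11.66150227
P = C - S*exp(-qT) + K*exp(-rT)
P = 0.6855 - 11.41143572 + 11.66150227 = 0.9356

Answer: Put price = 0.9356


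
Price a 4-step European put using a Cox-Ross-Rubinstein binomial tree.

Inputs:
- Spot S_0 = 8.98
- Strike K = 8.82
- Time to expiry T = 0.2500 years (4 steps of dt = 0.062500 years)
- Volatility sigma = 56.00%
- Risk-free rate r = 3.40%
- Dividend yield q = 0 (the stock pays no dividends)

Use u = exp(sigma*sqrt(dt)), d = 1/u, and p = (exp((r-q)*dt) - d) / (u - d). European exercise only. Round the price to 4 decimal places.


Answer: Price = V(0,0) = 0.8420

Derivation:
dt = T/N = 0.062500
u = exp(sigma*sqrt(dt)) = 1.150274; d = 1/u = 0.869358
p = (exp((r-q)*dt) - d) / (u - d) = 0.472630
Discount per step: exp(-r*dt) = 0.997877
Stock lattice S(k, i) with i counting down-moves:
  k=0: S(0,0) = 8.9800
  k=1: S(1,0) = 10.3295; S(1,1) = 7.8068
  k=2: S(2,0) = 11.8817; S(2,1) = 8.9800; S(2,2) = 6.7869
  k=3: S(3,0) = 13.6672; S(3,1) = 10.3295; S(3,2) = 7.8068; S(3,3) = 5.9003
  k=4: S(4,0) = 15.7210; S(4,1) = 11.8817; S(4,2) = 8.9800; S(4,3) = 6.7869; S(4,4) = 5.1295
Terminal payoffs V(N, i) = max(K - S_T, 0):
  V(4,0) = 0.000000; V(4,1) = 0.000000; V(4,2) = 0.000000; V(4,3) = 2.033062; V(4,4) = 3.690543
Backward induction: V(k, i) = exp(-r*dt) * [p * V(k+1, i) + (1-p) * V(k+1, i+1)].
  V(3,0) = exp(-r*dt) * [p*0.000000 + (1-p)*0.000000] = 0.000000
  V(3,1) = exp(-r*dt) * [p*0.000000 + (1-p)*0.000000] = 0.000000
  V(3,2) = exp(-r*dt) * [p*0.000000 + (1-p)*2.033062] = 1.069901
  V(3,3) = exp(-r*dt) * [p*2.033062 + (1-p)*3.690543] = 2.900997
  V(2,0) = exp(-r*dt) * [p*0.000000 + (1-p)*0.000000] = 0.000000
  V(2,1) = exp(-r*dt) * [p*0.000000 + (1-p)*1.069901] = 0.563036
  V(2,2) = exp(-r*dt) * [p*1.069901 + (1-p)*2.900997] = 2.031246
  V(1,0) = exp(-r*dt) * [p*0.000000 + (1-p)*0.563036] = 0.296298
  V(1,1) = exp(-r*dt) * [p*0.563036 + (1-p)*2.031246] = 1.334487
  V(0,0) = exp(-r*dt) * [p*0.296298 + (1-p)*1.334487] = 0.842017


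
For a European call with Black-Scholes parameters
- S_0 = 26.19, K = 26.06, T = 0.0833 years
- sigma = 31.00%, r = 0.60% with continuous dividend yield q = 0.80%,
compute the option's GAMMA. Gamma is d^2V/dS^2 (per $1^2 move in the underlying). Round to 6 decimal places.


Answer: Gamma = 0.169315

Derivation:
d1 = 0.0984901611; d2 = 0.0090187691
phi(d1) = 0.3970120329; exp(-qT) = 0.9993338220; exp(-rT) = 0.9995003249
Gamma = exp(-qT) * phi(d1) / (S * sigma * sqrt(T)) = 0.9993338220 * 0.3970120329 / (26.1900 * 0.3100 * 0.2886173938) = 0.169315


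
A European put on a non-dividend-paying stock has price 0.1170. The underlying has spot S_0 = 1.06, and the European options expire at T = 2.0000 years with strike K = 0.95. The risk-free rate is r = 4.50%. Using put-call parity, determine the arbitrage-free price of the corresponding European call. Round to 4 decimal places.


Put-call parity: C - P = S_0 * exp(-qT) - K * exp(-rT).
S_0 * exp(-qT) = 1.0600 * 1.00000000 = 1.06000000
K * exp(-rT) = 0.9500 * 0.91393119 = 0.86823463
C = P + S*exp(-qT) - K*exp(-rT)
C = 0.1170 + 1.06000000 - 0.86823463 = 0.3088

Answer: Call price = 0.3088


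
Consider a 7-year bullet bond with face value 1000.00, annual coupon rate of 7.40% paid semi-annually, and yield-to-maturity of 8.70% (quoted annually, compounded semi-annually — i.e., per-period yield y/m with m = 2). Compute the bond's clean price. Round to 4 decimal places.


Answer: Price = 932.8993

Derivation:
Coupon per period c = face * coupon_rate / m = 37.000000
Periods per year m = 2; per-period yield y/m = 0.043500
Number of cashflows N = 14
Cashflows (t years, CF_t, discount factor 1/(1+y/m)^(m*t), PV):
  t = 0.5000: CF_t = 37.000000, DF = 0.958313, PV = 35.457595
  t = 1.0000: CF_t = 37.000000, DF = 0.918365, PV = 33.979487
  t = 1.5000: CF_t = 37.000000, DF = 0.880081, PV = 32.562997
  t = 2.0000: CF_t = 37.000000, DF = 0.843393, PV = 31.205555
  t = 2.5000: CF_t = 37.000000, DF = 0.808235, PV = 29.904700
  t = 3.0000: CF_t = 37.000000, DF = 0.774543, PV = 28.658074
  t = 3.5000: CF_t = 37.000000, DF = 0.742254, PV = 27.463416
  t = 4.0000: CF_t = 37.000000, DF = 0.711312, PV = 26.318558
  t = 4.5000: CF_t = 37.000000, DF = 0.681660, PV = 25.221426
  t = 5.0000: CF_t = 37.000000, DF = 0.653244, PV = 24.170030
  t = 5.5000: CF_t = 37.000000, DF = 0.626013, PV = 23.162463
  t = 6.0000: CF_t = 37.000000, DF = 0.599916, PV = 22.196898
  t = 6.5000: CF_t = 37.000000, DF = 0.574908, PV = 21.271584
  t = 7.0000: CF_t = 1037.000000, DF = 0.550942, PV = 571.326553
Price P = sum_t PV_t = 932.899336


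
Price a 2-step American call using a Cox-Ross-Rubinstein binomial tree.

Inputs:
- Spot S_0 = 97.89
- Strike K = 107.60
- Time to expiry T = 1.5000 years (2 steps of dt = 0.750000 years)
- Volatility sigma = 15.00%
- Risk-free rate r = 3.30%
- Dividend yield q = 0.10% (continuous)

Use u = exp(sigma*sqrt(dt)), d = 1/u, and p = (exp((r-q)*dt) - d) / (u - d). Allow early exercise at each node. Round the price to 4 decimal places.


dt = T/N = 0.750000
u = exp(sigma*sqrt(dt)) = 1.138719; d = 1/u = 0.878180
p = (exp((r-q)*dt) - d) / (u - d) = 0.560801
Discount per step: exp(-r*dt) = 0.975554
Stock lattice S(k, i) with i counting down-moves:
  k=0: S(0,0) = 97.8900
  k=1: S(1,0) = 111.4692; S(1,1) = 85.9650
  k=2: S(2,0) = 126.9321; S(2,1) = 97.8900; S(2,2) = 75.4928
Terminal payoffs V(N, i) = max(S_T - K, 0):
  V(2,0) = 19.332065; V(2,1) = 0.000000; V(2,2) = 0.000000
Backward induction: V(k, i) = exp(-r*dt) * [p * V(k+1, i) + (1-p) * V(k+1, i+1)]; then take max(V_cont, immediate exercise) for American.
  V(1,0) = exp(-r*dt) * [p*19.332065 + (1-p)*0.000000] = 10.576403; exercise = 3.869188; V(1,0) = max -> 10.576403
  V(1,1) = exp(-r*dt) * [p*0.000000 + (1-p)*0.000000] = 0.000000; exercise = 0.000000; V(1,1) = max -> 0.000000
  V(0,0) = exp(-r*dt) * [p*10.576403 + (1-p)*0.000000] = 5.786257; exercise = 0.000000; V(0,0) = max -> 5.786257

Answer: Price = V(0,0) = 5.7863
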